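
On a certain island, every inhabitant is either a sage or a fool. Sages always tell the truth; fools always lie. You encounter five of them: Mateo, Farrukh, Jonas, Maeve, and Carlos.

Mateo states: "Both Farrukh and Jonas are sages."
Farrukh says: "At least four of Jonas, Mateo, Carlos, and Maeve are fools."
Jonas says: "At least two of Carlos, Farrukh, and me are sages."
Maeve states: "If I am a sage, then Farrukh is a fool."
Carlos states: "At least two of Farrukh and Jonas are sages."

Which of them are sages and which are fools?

Mateo: fool, Farrukh: fool, Jonas: fool, Maeve: sage, Carlos: fool

Consider Mateo. Suppose Mateo is a sage.
Then no assignment of the remaining roles makes every statement match its speaker's type — contradiction.
So Mateo is a fool.
Consider Farrukh. Suppose Farrukh is a sage.
Then whichever role Maeve has, Maeve's statement has the wrong truth value — contradiction.
So Farrukh is a fool.
With that fixed, Maeve's statement is true, so Maeve is a sage.
With that fixed, Carlos's statement is false, so Carlos is a fool.
With that fixed, Jonas's statement is false, so Jonas is a fool.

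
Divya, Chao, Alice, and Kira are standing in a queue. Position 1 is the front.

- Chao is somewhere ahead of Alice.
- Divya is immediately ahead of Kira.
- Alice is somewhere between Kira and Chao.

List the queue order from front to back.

Chao, Alice, Divya, Kira

From clue 1: Chao is in {1,2,3}.
From clues 1–2: Chao is in {1,3}.
From clues 1–3: Chao → position 1, Alice → position 2, Divya → position 3, Kira → position 4.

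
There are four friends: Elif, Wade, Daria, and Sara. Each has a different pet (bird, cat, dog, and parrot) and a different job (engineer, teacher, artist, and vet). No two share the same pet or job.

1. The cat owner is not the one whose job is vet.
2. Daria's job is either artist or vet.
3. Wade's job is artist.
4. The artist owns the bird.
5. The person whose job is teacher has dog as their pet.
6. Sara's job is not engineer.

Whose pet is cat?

With clues 1–3, Daria is impossible for the one with pet cat.
With clues 1–4, Wade is impossible for the one with pet cat.
With clues 1–6, Sara is impossible for the one with pet cat.
That leaves Elif.

Elif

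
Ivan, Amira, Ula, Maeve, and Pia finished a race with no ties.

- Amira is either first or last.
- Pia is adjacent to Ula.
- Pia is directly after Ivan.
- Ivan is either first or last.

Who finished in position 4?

Maeve

With clue 1, Amira is ruled out for place 4.
With clues 1–3, Ivan is ruled out for place 4.
With clues 1–4, Pia and Ula are ruled out for place 4.
So place 4 is Maeve.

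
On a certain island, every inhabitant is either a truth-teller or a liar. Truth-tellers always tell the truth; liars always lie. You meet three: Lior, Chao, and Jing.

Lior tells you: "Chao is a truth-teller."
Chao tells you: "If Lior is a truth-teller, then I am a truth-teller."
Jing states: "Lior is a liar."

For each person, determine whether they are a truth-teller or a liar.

Lior: truth-teller, Chao: truth-teller, Jing: liar

Consider Lior. Suppose Lior is a liar.
Then no assignment of the remaining roles makes every statement match its speaker's type — contradiction.
So Lior is a truth-teller.
With that fixed, Jing's statement is false, so Jing is a liar.
Consider Chao. Suppose Chao is a liar.
Then Lior's statement comes out false, contradicting Lior being a truth-teller.
So Chao is a truth-teller.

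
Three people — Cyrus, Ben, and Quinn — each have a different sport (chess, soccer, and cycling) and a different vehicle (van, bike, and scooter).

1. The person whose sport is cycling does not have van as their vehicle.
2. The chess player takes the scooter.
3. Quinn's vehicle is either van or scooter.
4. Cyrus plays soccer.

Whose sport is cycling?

Ben

With clues 1–3, Quinn is impossible for the one with sport cycling.
With clues 1–4, Cyrus is impossible for the one with sport cycling.
That leaves Ben.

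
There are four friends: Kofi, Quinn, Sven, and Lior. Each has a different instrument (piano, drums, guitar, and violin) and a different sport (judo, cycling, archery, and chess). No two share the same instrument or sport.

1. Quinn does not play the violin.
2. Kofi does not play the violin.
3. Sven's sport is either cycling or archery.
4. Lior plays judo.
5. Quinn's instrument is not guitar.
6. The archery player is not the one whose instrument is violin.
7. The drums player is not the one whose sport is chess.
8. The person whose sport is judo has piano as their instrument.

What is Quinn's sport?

With clues 1–4, judo is impossible for Quinn's sport.
With clues 1–8, chess and cycling are impossible for Quinn's sport.
That leaves archery.

archery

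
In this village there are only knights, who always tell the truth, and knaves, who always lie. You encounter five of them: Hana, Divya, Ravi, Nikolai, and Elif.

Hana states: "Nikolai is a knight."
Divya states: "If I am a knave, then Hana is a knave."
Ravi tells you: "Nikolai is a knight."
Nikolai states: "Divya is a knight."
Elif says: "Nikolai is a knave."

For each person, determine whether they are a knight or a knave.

Hana: knight, Divya: knight, Ravi: knight, Nikolai: knight, Elif: knave

Consider Hana. Suppose Hana is a knave.
Then no assignment of the remaining roles makes every statement match its speaker's type — contradiction.
So Hana is a knight.
Consider Divya. Suppose Divya is a knave.
Then no assignment of the remaining roles makes every statement match its speaker's type — contradiction.
So Divya is a knight.
With that fixed, Nikolai's statement is true, so Nikolai is a knight.
With that fixed, Elif's statement is false, so Elif is a knave.
With that fixed, Ravi's statement is true, so Ravi is a knight.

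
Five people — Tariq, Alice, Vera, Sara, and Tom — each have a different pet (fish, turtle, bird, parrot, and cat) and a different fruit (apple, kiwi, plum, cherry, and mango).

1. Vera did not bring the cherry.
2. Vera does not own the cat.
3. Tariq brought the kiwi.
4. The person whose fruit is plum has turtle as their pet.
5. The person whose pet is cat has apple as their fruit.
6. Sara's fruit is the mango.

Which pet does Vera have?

With clues 1–2, cat is impossible for Vera's pet.
With clues 1–6, bird, fish, and parrot are impossible for Vera's pet.
That leaves turtle.

turtle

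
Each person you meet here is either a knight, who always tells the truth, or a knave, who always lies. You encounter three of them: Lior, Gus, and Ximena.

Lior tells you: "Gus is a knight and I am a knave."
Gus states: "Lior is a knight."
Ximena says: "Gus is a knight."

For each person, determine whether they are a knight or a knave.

Lior: knave, Gus: knave, Ximena: knave

Consider Lior. Suppose Lior is a knight.
Then Lior's own statement would have to be true, but it can't be — contradiction.
So Lior is a knave.
With that fixed, Gus's statement is false, so Gus is a knave.
With that fixed, Ximena's statement is false, so Ximena is a knave.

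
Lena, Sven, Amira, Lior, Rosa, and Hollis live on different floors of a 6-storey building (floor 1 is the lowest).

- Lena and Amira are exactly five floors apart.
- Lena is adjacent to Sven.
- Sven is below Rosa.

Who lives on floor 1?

With clue 1, Hollis, Lior, Rosa, and Sven are ruled out for floor 1.
With clues 1–3, Amira is ruled out for floor 1.
So floor 1 is Lena.

Lena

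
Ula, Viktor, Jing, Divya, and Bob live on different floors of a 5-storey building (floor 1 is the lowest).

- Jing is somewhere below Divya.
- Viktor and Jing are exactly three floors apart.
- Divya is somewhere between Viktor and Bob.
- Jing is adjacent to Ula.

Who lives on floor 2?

Jing

With clues 1–2, Viktor is ruled out for floor 2.
With clues 1–3, Divya and Ula are ruled out for floor 2.
With clues 1–4, Bob is ruled out for floor 2.
So floor 2 is Jing.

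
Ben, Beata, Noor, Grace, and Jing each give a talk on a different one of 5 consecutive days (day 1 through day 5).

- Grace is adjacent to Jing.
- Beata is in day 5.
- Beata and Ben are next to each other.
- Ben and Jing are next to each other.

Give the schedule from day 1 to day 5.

From clues 1–2: Beata → day 5.
From clues 1–3: Ben → day 4.
From clues 1–4: Noor → day 1, Grace → day 2, Jing → day 3.

Noor, Grace, Jing, Ben, Beata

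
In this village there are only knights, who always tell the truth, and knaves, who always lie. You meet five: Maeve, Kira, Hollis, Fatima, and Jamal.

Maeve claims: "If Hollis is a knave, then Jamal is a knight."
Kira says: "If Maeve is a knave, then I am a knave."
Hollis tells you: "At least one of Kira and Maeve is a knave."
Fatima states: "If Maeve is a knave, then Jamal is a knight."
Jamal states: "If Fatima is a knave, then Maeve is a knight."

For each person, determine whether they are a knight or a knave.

Consider Maeve. Suppose Maeve is a knave.
Then whichever role Kira has, Kira's statement has the wrong truth value — contradiction.
So Maeve is a knight.
With that fixed, Kira's statement is true, so Kira is a knight.
With that fixed, Hollis's statement is false, so Hollis is a knave.
With that fixed, Fatima's statement is true, so Fatima is a knight.
With that fixed, Jamal's statement is true, so Jamal is a knight.

Maeve: knight, Kira: knight, Hollis: knave, Fatima: knight, Jamal: knight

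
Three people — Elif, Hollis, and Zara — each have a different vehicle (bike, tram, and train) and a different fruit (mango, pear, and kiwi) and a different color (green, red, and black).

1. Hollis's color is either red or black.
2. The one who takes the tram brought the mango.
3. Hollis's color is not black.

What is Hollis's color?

Clue 1 rules out green for Hollis's color.
With clues 1–3, black is impossible for Hollis's color.
That leaves red.

red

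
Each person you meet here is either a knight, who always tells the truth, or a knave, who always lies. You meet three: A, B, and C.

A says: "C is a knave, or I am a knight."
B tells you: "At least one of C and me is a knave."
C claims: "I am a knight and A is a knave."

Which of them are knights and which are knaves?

Consider A. Suppose A is a knave.
Then no assignment of the remaining roles makes every statement match its speaker's type — contradiction.
So A is a knight.
With that fixed, C's statement is false, so C is a knave.
With that fixed, B's statement is true, so B is a knight.

A: knight, B: knight, C: knave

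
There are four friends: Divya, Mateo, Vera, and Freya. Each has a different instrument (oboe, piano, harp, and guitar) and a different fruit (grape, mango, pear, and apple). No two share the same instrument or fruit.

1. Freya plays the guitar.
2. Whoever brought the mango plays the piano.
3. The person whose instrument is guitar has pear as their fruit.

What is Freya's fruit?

With clues 1–2, mango is impossible for Freya's fruit.
With clues 1–3, apple and grape are impossible for Freya's fruit.
That leaves pear.

pear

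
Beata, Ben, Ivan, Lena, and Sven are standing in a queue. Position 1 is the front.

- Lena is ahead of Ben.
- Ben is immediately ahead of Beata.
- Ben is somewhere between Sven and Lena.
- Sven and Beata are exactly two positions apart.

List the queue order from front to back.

From clue 1: Ben is in {2,3,4,5}.
From clues 1–2: Beata is in {3,4,5}.
From clues 1–3: Beata is in {3,4}.
From clues 1–4: Lena → position 1, Ben → position 2, Beata → position 3, Ivan → position 4, Sven → position 5.

Lena, Ben, Beata, Ivan, Sven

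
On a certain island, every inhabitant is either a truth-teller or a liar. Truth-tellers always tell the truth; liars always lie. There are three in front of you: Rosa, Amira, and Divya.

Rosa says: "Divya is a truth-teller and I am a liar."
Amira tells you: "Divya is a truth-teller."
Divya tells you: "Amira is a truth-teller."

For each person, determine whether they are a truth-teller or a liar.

Consider Rosa. Suppose Rosa is a truth-teller.
Then Rosa's own statement would have to be true, but it can't be — contradiction.
So Rosa is a liar.
Consider Amira. Suppose Amira is a truth-teller.
Then no assignment of the remaining roles makes every statement match its speaker's type — contradiction.
So Amira is a liar.
With that fixed, Divya's statement is false, so Divya is a liar.

Rosa: liar, Amira: liar, Divya: liar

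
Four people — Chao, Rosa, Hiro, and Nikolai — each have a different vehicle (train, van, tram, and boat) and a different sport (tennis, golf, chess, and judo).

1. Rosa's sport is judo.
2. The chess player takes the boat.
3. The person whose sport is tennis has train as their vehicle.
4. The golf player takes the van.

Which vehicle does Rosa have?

tram

With clues 1–2, boat is impossible for Rosa's vehicle.
With clues 1–3, train is impossible for Rosa's vehicle.
With clues 1–4, van is impossible for Rosa's vehicle.
That leaves tram.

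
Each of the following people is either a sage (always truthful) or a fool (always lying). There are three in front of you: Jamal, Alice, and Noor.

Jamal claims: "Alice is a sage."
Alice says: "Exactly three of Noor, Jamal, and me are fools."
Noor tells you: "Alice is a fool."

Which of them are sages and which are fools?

Jamal: fool, Alice: fool, Noor: sage

Consider Jamal. Suppose Jamal is a sage.
Then no assignment of the remaining roles makes every statement match its speaker's type — contradiction.
So Jamal is a fool.
Consider Alice. Suppose Alice is a sage.
Then Jamal's statement comes out true, contradicting Jamal being a fool.
So Alice is a fool.
With that fixed, Noor's statement is true, so Noor is a sage.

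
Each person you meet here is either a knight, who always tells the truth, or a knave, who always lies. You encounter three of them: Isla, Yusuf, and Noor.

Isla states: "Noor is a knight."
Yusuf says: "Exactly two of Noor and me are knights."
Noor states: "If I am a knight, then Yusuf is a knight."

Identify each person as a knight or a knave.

Isla: knight, Yusuf: knight, Noor: knight

Consider Isla. Suppose Isla is a knave.
Then no assignment of the remaining roles makes every statement match its speaker's type — contradiction.
So Isla is a knight.
Consider Yusuf. Suppose Yusuf is a knave.
Then whichever role Noor has, Noor's statement has the wrong truth value — contradiction.
So Yusuf is a knight.
With that fixed, Noor's statement is true, so Noor is a knight.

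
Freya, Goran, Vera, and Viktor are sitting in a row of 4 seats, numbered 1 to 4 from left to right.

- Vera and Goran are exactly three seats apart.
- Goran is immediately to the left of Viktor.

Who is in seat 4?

With clue 1, Freya and Viktor are ruled out for seat 4.
With clues 1–2, Goran is ruled out for seat 4.
So seat 4 is Vera.

Vera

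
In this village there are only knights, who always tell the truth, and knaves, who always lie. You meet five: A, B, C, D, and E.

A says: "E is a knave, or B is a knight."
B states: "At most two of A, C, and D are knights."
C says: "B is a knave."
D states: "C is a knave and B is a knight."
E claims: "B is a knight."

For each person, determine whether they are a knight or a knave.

A: knight, B: knight, C: knave, D: knight, E: knight

Consider A. Suppose A is a knave.
Then no assignment of the remaining roles makes every statement match its speaker's type — contradiction.
So A is a knight.
Consider B. Suppose B is a knave.
Then no assignment of the remaining roles makes every statement match its speaker's type — contradiction.
So B is a knight.
With that fixed, C's statement is false, so C is a knave.
With that fixed, D's statement is true, so D is a knight.
With that fixed, E's statement is true, so E is a knight.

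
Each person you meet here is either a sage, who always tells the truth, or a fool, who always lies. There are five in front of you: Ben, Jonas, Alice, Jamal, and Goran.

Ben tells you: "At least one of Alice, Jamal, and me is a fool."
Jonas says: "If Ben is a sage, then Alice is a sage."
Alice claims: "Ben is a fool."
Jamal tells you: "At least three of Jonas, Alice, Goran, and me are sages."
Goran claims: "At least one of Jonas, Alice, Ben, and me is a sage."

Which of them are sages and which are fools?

Ben: sage, Jonas: fool, Alice: fool, Jamal: fool, Goran: sage

Consider Ben. Suppose Ben is a fool.
Then Ben's own statement would have to be false, but it can't be — contradiction.
So Ben is a sage.
With that fixed, Alice's statement is false, so Alice is a fool.
With that fixed, Goran's statement is true, so Goran is a sage.
With that fixed, Jonas's statement is false, so Jonas is a fool.
With that fixed, Jamal's statement is false, so Jamal is a fool.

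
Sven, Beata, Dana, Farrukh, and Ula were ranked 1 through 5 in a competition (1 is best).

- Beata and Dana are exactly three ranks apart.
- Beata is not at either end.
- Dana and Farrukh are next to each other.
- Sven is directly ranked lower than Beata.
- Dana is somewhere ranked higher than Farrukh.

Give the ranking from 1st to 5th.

Dana, Farrukh, Ula, Beata, Sven

From clue 1: Beata is in {1,2,4,5}.
From clues 1–2: Beata is in {2,4}.
From clues 1–4: Sven is in {3,5}.
From clues 1–5: Dana → rank 1, Farrukh → rank 2, Ula → rank 3, Beata → rank 4, Sven → rank 5.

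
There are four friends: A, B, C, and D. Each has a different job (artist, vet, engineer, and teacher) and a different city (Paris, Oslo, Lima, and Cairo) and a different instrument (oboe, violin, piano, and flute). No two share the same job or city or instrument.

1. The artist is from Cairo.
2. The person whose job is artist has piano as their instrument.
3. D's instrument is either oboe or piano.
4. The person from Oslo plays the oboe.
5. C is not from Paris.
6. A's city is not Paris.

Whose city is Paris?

B

With clues 1–4, D is impossible for the one with city Paris.
With clues 1–5, C is impossible for the one with city Paris.
With clues 1–6, A is impossible for the one with city Paris.
That leaves B.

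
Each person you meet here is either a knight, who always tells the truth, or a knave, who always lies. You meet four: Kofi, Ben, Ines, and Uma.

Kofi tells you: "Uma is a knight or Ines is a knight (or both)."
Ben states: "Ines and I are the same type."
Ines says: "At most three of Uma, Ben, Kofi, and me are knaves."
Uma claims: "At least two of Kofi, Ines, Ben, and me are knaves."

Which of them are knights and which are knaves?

Consider Kofi. Suppose Kofi is a knave.
Then no assignment of the remaining roles makes every statement match its speaker's type — contradiction.
So Kofi is a knight.
With that fixed, Ines's statement is true, so Ines is a knight.
Consider Ben. Suppose Ben is a knave.
Then whichever role Uma has, Uma's statement has the wrong truth value — contradiction.
So Ben is a knight.
With that fixed, Uma's statement is false, so Uma is a knave.

Kofi: knight, Ben: knight, Ines: knight, Uma: knave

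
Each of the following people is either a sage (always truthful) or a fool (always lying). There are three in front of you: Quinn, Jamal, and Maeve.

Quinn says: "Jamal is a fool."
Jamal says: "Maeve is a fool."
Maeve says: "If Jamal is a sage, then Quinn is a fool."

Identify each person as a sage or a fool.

Quinn: sage, Jamal: fool, Maeve: sage

Consider Quinn. Suppose Quinn is a fool.
Then no assignment of the remaining roles makes every statement match its speaker's type — contradiction.
So Quinn is a sage.
Consider Jamal. Suppose Jamal is a sage.
Then Quinn's statement comes out false, contradicting Quinn being a sage.
So Jamal is a fool.
With that fixed, Maeve's statement is true, so Maeve is a sage.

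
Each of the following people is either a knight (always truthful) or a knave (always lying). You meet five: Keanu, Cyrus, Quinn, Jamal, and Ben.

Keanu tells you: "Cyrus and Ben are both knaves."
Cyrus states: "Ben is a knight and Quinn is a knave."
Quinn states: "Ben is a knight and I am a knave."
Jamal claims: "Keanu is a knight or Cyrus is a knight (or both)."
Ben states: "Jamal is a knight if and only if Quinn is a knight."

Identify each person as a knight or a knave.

Keanu: knight, Cyrus: knave, Quinn: knave, Jamal: knight, Ben: knave

Consider Keanu. Suppose Keanu is a knave.
Then no assignment of the remaining roles makes every statement match its speaker's type — contradiction.
So Keanu is a knight.
With that fixed, Jamal's statement is true, so Jamal is a knight.
Consider Cyrus. Suppose Cyrus is a knight.
Then Keanu's statement comes out false, contradicting Keanu being a knight.
So Cyrus is a knave.
Consider Quinn. Suppose Quinn is a knight.
Then Quinn's own statement would have to be true, but it can't be — contradiction.
So Quinn is a knave.
With that fixed, Ben's statement is false, so Ben is a knave.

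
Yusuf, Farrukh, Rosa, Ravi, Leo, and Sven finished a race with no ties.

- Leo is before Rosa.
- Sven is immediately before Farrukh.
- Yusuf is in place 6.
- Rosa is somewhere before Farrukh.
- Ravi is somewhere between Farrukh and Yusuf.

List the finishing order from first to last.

From clue 1: Rosa is in {2,3,4,5,6}.
From clues 1–2: Farrukh is in {2,3,4,5,6}.
From clues 1–3: Yusuf → place 6.
From clues 1–4: Farrukh is in {4,5}.
From clues 1–5: Leo → place 1, Rosa → place 2, Sven → place 3, Farrukh → place 4, Ravi → place 5.

Leo, Rosa, Sven, Farrukh, Ravi, Yusuf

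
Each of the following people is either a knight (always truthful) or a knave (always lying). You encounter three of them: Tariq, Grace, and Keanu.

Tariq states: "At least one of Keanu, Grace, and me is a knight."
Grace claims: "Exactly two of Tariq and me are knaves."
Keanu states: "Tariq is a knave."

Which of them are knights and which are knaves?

Consider Tariq. Suppose Tariq is a knave.
Then whichever role Grace has, Grace's statement has the wrong truth value — contradiction.
So Tariq is a knight.
With that fixed, Grace's statement is false, so Grace is a knave.
With that fixed, Keanu's statement is false, so Keanu is a knave.

Tariq: knight, Grace: knave, Keanu: knave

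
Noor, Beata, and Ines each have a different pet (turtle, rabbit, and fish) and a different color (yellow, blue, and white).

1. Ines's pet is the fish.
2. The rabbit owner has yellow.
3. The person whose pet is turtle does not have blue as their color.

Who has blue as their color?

With clues 1–3, Beata and Noor are impossible for the one with color blue.
That leaves Ines.

Ines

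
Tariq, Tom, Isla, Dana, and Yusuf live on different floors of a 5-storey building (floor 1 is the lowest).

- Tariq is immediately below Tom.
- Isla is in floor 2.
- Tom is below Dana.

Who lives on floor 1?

Yusuf

With clue 1, Tom is ruled out for floor 1.
With clues 1–2, Isla and Tariq are ruled out for floor 1.
With clues 1–3, Dana is ruled out for floor 1.
So floor 1 is Yusuf.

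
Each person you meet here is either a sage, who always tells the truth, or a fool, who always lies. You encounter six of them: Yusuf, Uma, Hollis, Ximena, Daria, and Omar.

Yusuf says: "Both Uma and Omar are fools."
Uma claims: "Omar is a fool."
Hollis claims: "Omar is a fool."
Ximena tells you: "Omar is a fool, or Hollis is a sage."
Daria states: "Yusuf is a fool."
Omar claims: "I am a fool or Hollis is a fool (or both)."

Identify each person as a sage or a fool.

Consider Yusuf. Suppose Yusuf is a sage.
Then no assignment of the remaining roles makes every statement match its speaker's type — contradiction.
So Yusuf is a fool.
With that fixed, Daria's statement is true, so Daria is a sage.
Consider Uma. Suppose Uma is a sage.
Then no assignment of the remaining roles makes every statement match its speaker's type — contradiction.
So Uma is a fool.
Consider Hollis. Suppose Hollis is a sage.
Then whichever role Omar has, Omar's statement has the wrong truth value — contradiction.
So Hollis is a fool.
With that fixed, Omar's statement is true, so Omar is a sage.
With that fixed, Ximena's statement is false, so Ximena is a fool.

Yusuf: fool, Uma: fool, Hollis: fool, Ximena: fool, Daria: sage, Omar: sage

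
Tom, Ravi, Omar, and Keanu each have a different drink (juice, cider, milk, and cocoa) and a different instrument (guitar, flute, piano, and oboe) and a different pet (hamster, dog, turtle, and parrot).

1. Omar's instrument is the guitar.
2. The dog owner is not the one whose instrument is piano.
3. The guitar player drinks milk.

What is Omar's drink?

With clues 1–3, cider, cocoa, and juice are impossible for Omar's drink.
That leaves milk.

milk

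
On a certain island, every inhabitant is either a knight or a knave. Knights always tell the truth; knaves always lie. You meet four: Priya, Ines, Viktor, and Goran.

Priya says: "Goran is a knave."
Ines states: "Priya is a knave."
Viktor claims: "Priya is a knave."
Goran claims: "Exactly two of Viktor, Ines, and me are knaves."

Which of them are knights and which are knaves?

Consider Priya. Suppose Priya is a knave.
Then no assignment of the remaining roles makes every statement match its speaker's type — contradiction.
So Priya is a knight.
With that fixed, Ines's statement is false, so Ines is a knave.
With that fixed, Viktor's statement is false, so Viktor is a knave.
Consider Goran. Suppose Goran is a knight.
Then Priya's statement comes out false, contradicting Priya being a knight.
So Goran is a knave.

Priya: knight, Ines: knave, Viktor: knave, Goran: knave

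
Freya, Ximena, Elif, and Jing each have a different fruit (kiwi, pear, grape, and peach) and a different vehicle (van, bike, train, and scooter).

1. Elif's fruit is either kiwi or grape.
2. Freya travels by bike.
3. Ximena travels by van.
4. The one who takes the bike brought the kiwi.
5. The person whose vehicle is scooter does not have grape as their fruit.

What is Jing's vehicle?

With clues 1–2, bike is impossible for Jing's vehicle.
With clues 1–3, van is impossible for Jing's vehicle.
With clues 1–5, train is impossible for Jing's vehicle.
That leaves scooter.

scooter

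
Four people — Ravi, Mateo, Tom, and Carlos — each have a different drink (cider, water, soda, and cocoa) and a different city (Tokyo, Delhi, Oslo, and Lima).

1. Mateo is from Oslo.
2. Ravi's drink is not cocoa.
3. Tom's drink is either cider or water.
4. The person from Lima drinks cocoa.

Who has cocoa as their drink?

Carlos

With clues 1–2, Ravi is impossible for the one with drink cocoa.
With clues 1–3, Tom is impossible for the one with drink cocoa.
With clues 1–4, Mateo is impossible for the one with drink cocoa.
That leaves Carlos.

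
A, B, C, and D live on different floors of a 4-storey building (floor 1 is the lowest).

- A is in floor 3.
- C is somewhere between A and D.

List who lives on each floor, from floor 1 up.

D, C, A, B

From clue 1: A → floor 3.
From clues 1–2: D → floor 1, C → floor 2, B → floor 4.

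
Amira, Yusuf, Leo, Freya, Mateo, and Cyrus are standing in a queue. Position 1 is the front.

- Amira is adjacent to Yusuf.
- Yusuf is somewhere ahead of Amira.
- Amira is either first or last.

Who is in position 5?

With clues 1–3, Amira, Cyrus, Freya, Leo, and Mateo are ruled out for position 5.
So position 5 is Yusuf.

Yusuf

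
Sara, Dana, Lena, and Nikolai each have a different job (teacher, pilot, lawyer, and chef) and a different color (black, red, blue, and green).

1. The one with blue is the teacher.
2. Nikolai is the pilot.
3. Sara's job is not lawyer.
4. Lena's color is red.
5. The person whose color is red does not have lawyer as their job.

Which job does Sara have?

teacher

With clues 1–2, pilot is impossible for Sara's job.
With clues 1–3, lawyer is impossible for Sara's job.
With clues 1–5, chef is impossible for Sara's job.
That leaves teacher.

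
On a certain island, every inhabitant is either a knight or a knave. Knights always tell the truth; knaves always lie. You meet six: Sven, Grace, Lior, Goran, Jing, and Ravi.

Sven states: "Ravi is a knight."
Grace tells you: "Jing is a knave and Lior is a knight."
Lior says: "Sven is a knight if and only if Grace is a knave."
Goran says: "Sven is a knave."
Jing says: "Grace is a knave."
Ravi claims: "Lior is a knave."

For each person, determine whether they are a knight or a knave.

Consider Sven. Suppose Sven is a knight.
Then no assignment of the remaining roles makes every statement match its speaker's type — contradiction.
So Sven is a knave.
With that fixed, Goran's statement is true, so Goran is a knight.
Consider Grace. Suppose Grace is a knave.
Then no assignment of the remaining roles makes every statement match its speaker's type — contradiction.
So Grace is a knight.
With that fixed, Lior's statement is true, so Lior is a knight.
With that fixed, Jing's statement is false, so Jing is a knave.
With that fixed, Ravi's statement is false, so Ravi is a knave.

Sven: knave, Grace: knight, Lior: knight, Goran: knight, Jing: knave, Ravi: knave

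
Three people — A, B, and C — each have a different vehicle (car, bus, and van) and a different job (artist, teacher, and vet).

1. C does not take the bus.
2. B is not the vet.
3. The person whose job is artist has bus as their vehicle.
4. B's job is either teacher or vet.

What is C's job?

With clues 1–3, artist is impossible for C's job.
With clues 1–4, teacher is impossible for C's job.
That leaves vet.

vet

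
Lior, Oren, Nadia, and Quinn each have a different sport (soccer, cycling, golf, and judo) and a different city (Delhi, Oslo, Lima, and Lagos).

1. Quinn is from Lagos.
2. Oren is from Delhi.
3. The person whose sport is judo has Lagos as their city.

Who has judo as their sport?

Quinn

With clues 1–3, Lior, Nadia, and Oren are impossible for the one with sport judo.
That leaves Quinn.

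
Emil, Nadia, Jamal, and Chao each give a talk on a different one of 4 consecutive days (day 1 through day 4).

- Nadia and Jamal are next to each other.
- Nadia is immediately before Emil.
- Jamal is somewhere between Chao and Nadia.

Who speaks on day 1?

With clues 1–2, Emil and Nadia are ruled out for day 1.
With clues 1–3, Jamal is ruled out for day 1.
So day 1 is Chao.

Chao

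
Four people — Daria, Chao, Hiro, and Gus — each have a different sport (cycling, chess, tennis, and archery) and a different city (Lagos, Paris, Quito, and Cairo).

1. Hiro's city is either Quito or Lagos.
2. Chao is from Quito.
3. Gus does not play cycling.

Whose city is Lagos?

Hiro

With clues 1–2, Chao, Daria, and Gus are impossible for the one with city Lagos.
That leaves Hiro.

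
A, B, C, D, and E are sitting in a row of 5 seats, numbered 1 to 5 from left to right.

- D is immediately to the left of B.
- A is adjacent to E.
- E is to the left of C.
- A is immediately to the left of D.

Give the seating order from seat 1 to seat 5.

From clue 1: B is in {2,3,4,5}.
From clues 1–2: C is in {1,3,5}.
From clues 1–3: C is in {3,5}.
From clues 1–4: E → seat 1, A → seat 2, D → seat 3, B → seat 4, C → seat 5.

E, A, D, B, C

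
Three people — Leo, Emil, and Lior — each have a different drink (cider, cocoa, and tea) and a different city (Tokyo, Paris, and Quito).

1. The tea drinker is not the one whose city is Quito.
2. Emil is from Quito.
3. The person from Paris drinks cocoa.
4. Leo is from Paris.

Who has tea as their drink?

With clues 1–2, Emil is impossible for the one with drink tea.
With clues 1–4, Leo is impossible for the one with drink tea.
That leaves Lior.

Lior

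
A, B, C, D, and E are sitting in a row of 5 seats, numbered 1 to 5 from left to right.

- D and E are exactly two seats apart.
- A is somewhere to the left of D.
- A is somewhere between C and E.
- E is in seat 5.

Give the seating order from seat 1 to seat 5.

From clues 1–2: A is in {1,2,3,4}.
From clues 1–3: A is in {2,3}.
From clues 1–4: C → seat 1, A → seat 2, D → seat 3, B → seat 4, E → seat 5.

C, A, D, B, E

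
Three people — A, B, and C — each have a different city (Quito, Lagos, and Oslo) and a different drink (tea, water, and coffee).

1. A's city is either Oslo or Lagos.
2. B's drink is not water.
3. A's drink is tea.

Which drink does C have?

water

With clues 1–3, coffee and tea are impossible for C's drink.
That leaves water.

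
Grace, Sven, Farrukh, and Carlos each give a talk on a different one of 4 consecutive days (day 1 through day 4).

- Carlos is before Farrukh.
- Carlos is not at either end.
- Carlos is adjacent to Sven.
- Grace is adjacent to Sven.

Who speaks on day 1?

With clue 1, Farrukh is ruled out for day 1.
With clues 1–2, Carlos is ruled out for day 1.
With clues 1–4, Sven is ruled out for day 1.
So day 1 is Grace.

Grace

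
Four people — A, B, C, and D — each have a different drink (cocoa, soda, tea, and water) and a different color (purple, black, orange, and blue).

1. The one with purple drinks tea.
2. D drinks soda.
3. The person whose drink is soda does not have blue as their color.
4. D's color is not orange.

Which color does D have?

With clues 1–2, purple is impossible for D's color.
With clues 1–3, blue is impossible for D's color.
With clues 1–4, orange is impossible for D's color.
That leaves black.

black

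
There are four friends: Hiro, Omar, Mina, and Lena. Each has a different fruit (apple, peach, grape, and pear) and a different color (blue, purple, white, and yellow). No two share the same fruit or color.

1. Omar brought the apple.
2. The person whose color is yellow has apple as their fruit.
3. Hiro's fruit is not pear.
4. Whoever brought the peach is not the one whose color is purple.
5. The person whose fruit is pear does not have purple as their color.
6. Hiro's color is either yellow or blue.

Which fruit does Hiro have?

peach

Clue 1 rules out apple for Hiro's fruit.
With clues 1–3, pear is impossible for Hiro's fruit.
With clues 1–6, grape is impossible for Hiro's fruit.
That leaves peach.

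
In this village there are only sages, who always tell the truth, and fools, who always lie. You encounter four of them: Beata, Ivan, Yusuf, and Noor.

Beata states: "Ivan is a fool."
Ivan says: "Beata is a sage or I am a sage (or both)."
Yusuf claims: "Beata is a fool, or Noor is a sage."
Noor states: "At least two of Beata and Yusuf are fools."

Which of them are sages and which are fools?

Consider Beata. Suppose Beata is a sage.
Then no assignment of the remaining roles makes every statement match its speaker's type — contradiction.
So Beata is a fool.
With that fixed, Yusuf's statement is true, so Yusuf is a sage.
With that fixed, Noor's statement is false, so Noor is a fool.
Consider Ivan. Suppose Ivan is a fool.
Then Beata's statement comes out true, contradicting Beata being a fool.
So Ivan is a sage.

Beata: fool, Ivan: sage, Yusuf: sage, Noor: fool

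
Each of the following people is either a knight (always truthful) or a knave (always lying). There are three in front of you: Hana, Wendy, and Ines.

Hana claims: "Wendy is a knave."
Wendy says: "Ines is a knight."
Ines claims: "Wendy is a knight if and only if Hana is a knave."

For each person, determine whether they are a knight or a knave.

Consider Hana. Suppose Hana is a knight.
Then no assignment of the remaining roles makes every statement match its speaker's type — contradiction.
So Hana is a knave.
Consider Wendy. Suppose Wendy is a knave.
Then Hana's statement comes out true, contradicting Hana being a knave.
So Wendy is a knight.
With that fixed, Ines's statement is true, so Ines is a knight.

Hana: knave, Wendy: knight, Ines: knight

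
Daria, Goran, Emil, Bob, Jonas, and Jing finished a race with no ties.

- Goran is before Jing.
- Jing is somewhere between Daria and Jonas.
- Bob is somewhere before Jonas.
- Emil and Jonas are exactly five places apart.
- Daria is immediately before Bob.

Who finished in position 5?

With clues 1–2, Goran is ruled out for place 5.
With clues 1–4, Daria, Emil, and Jonas are ruled out for place 5.
With clues 1–5, Bob is ruled out for place 5.
So place 5 is Jing.

Jing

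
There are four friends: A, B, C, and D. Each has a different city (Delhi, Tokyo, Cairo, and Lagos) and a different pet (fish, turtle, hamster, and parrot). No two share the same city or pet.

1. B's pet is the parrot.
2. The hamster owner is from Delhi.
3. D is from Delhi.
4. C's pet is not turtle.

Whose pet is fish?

C

Clue 1 rules out B for the one with pet fish.
With clues 1–3, D is impossible for the one with pet fish.
With clues 1–4, A is impossible for the one with pet fish.
That leaves C.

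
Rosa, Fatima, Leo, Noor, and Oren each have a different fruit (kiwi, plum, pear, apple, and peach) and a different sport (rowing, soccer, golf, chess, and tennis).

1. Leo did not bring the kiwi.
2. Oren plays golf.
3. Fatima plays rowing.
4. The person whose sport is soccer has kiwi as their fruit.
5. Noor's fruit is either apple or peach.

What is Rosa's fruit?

With clues 1–5, apple, peach, pear, and plum are impossible for Rosa's fruit.
That leaves kiwi.

kiwi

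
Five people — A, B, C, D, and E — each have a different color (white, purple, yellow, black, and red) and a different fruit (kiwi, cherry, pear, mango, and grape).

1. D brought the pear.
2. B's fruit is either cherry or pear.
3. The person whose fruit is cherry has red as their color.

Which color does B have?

red

With clues 1–3, black, purple, white, and yellow are impossible for B's color.
That leaves red.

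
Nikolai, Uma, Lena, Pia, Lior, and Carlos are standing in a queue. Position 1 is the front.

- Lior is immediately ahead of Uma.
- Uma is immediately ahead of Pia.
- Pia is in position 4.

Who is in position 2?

Lior

With clues 1–2, Pia is ruled out for position 2.
With clues 1–3, Carlos, Lena, Nikolai, and Uma are ruled out for position 2.
So position 2 is Lior.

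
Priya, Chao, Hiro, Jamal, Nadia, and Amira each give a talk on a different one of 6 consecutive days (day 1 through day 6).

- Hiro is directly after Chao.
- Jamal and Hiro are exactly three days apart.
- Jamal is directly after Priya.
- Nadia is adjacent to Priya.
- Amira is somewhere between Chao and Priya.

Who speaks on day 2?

Priya

With clues 1–3, Amira and Nadia are ruled out for day 2.
With clues 1–4, Jamal is ruled out for day 2.
With clues 1–5, Chao and Hiro are ruled out for day 2.
So day 2 is Priya.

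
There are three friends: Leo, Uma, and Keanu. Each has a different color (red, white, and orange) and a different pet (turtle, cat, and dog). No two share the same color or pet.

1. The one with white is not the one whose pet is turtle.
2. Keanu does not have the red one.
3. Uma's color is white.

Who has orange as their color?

With clues 1–3, Leo and Uma are impossible for the one with color orange.
That leaves Keanu.

Keanu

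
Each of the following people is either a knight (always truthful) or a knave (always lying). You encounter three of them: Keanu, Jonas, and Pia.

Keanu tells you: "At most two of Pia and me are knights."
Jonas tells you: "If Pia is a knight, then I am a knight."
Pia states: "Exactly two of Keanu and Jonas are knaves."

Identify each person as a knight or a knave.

Keanu: knight, Jonas: knight, Pia: knave

Regardless of anyone's role, Keanu's statement is true, so Keanu is a knight.
With that fixed, Pia's statement is false, so Pia is a knave.
With that fixed, Jonas's statement is true, so Jonas is a knight.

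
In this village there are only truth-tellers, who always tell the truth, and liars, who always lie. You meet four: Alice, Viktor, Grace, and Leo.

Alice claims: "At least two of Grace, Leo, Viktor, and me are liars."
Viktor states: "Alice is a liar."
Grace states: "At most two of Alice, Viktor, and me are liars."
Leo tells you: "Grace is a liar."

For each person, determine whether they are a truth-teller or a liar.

Alice: truth-teller, Viktor: liar, Grace: truth-teller, Leo: liar

Consider Alice. Suppose Alice is a liar.
Then no assignment of the remaining roles makes every statement match its speaker's type — contradiction.
So Alice is a truth-teller.
With that fixed, Viktor's statement is false, so Viktor is a liar.
With that fixed, Grace's statement is true, so Grace is a truth-teller.
With that fixed, Leo's statement is false, so Leo is a liar.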